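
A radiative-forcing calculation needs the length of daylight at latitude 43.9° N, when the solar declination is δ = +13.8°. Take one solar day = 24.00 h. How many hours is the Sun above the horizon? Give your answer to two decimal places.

cos h₀ = −tan ϕ · tan δ = −tan(+43.9°) × tan(+13.800°) = -0.2364, so h₀ = 1.8094 rad = 103.67°.
Daylight = 2h₀/(2π) × 24.00 h = (1.8094/π) × 24.00 = 13.82 h.

13.82 h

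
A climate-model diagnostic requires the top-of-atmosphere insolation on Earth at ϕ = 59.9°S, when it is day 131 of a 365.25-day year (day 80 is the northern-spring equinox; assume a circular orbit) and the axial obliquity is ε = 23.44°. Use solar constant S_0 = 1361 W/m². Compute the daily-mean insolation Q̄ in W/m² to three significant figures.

Q̄ ≈ 59.4 W/m²

Solar longitude: L_s = 360° × (131 − 80)/365.25 = 50.267°.
sin δ = sin 23.44° × sin 50.267° = 0.30591, so δ = +17.813°.
cos h₀ = −tan(-59.9°) tan(+17.813°) = 0.5543, h₀ = 0.9833 rad.
Bracket: h₀ sin ϕ sin δ + cos ϕ cos δ sin h₀ = 0.9833×-0.86515×0.30591 + 0.50151×0.95206×0.83232 = -0.260238 + 0.397406 = 0.137168.
Q̄ = (S_0/π) × [bracket] = (1361/π) × 0.137168 = 59.42 W/m².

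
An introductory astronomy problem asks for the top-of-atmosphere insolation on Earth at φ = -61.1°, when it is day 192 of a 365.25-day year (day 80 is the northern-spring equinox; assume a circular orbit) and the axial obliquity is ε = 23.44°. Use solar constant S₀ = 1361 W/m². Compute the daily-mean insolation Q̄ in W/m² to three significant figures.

Q̄ ≈ 26.4 W/m²

Solar longitude: λ_s = 360° × (192 − 80)/365.25 = 110.390°.
sin δ = sin 23.44° × sin 110.390° = 0.37286, so δ = +21.892°.
cos H₀ = −tan(-61.1°) tan(+21.892°) = 0.7279, H₀ = 0.7555 rad.
Bracket: H₀ sin φ sin δ + cos φ cos δ sin H₀ = 0.7555×-0.87546×0.37286 + 0.48328×0.92789×0.68565 = -0.246613 + 0.307466 = 0.060853.
Q̄ = (S₀/π) × [bracket] = (1361/π) × 0.060853 = 26.36 W/m².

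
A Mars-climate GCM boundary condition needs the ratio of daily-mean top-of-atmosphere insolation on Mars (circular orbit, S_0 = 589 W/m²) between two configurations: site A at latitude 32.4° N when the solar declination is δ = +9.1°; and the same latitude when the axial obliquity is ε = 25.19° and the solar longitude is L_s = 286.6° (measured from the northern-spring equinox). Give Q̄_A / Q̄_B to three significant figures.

— Configuration A (ϕ=+32.4°):
cos h₀ = −tan(+32.4°) tan(+9.100°) = -0.1016, h₀ = 1.6726 rad.
Bracket: h₀ sin ϕ sin δ + cos ϕ cos δ sin h₀ = 1.6726×0.53583×0.15816 + 0.84433×0.98741×0.99482 = 0.141748 + 0.829381 = 0.971129.
Q̄ = (S_0/π) × [bracket] = (589/π) × 0.971129 = 182.07 W/m².
— Configuration B (ϕ=+32.4°):
Solar declination: sin δ = sin ε · sin L_s = sin 25.19° × sin 286.6° = -0.40788, so δ = -24.072°.
cos h₀ = −tan(+32.4°) tan(-24.072°) = 0.2835, h₀ = 1.2833 rad.
Bracket: h₀ sin ϕ sin δ + cos ϕ cos δ sin h₀ = 1.2833×0.53583×-0.40788 + 0.84433×0.91303×0.95897 = -0.280471 + 0.739269 = 0.458798.
Q̄ = (S_0/π) × [bracket] = (589/π) × 0.458798 = 86.018 W/m².
Ratio Q̄_A / Q̄_B = 182.07 / 86.018 = 2.117.

Q̄_A / Q̄_B ≈ 2.12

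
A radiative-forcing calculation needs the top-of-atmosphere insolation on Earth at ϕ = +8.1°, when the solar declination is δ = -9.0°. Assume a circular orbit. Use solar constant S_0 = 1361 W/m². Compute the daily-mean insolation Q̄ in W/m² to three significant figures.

cos h₀ = −tan(+8.1°) tan(-9.000°) = 0.0225, h₀ = 1.5483 rad.
Bracket: h₀ sin ϕ sin δ + cos ϕ cos δ sin h₀ = 1.5483×0.14090×-0.15643 + 0.99002×0.98769×0.99975 = -0.034126 + 0.977588 = 0.943462.
Q̄ = (S_0/π) × [bracket] = (1361/π) × 0.943462 = 408.7 W/m².

Q̄ ≈ 409 W/m²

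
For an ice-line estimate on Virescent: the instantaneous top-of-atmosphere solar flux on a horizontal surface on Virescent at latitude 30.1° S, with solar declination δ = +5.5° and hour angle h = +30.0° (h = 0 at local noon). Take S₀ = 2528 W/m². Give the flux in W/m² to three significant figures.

1.76e+03 W/m²

cos θ_z = sin φ sin δ + cos φ cos δ cos h = -0.048068 + 0.745794 = 0.697726.
Flux = S₀ · cos θ_z = 2528 × 0.697726 = 1764 W/m².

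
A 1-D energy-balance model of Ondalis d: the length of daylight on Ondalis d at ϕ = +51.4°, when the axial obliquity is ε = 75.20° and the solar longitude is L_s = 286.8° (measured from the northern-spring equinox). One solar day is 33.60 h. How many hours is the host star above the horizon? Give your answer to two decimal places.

Solar declination: sin δ = sin ε · sin L_s = sin 75.20° × sin 286.8° = -0.92556, so δ = -67.753°.
cos h₀ = −tan ϕ · tan δ = 3.0624 ≥ 1, so the host star never rises (polar night) and h₀ = 0.
Daylight = 2h₀/(2π) × 33.60 h = (0.0000/π) × 33.60 = 0.00 h.

0.00 h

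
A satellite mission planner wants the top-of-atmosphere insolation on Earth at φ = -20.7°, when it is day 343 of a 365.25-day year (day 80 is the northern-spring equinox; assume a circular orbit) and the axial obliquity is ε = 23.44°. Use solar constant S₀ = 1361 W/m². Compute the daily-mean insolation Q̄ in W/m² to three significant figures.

Solar longitude: λ_s = 360° × (343 − 80)/365.25 = 259.220°.
sin δ = sin 23.44° × sin 259.220° = -0.39077, so δ = -23.002°.
cos H₀ = −tan(-20.7°) tan(-23.002°) = -0.1604, H₀ = 1.7319 rad.
Bracket: H₀ sin φ sin δ + cos φ cos δ sin H₀ = 1.7319×-0.35347×-0.39077 + 0.93544×0.92049×0.98705 = 0.239220 + 0.849912 = 1.089132.
Q̄ = (S₀/π) × [bracket] = (1361/π) × 1.089132 = 471.8 W/m².

Q̄ ≈ 472 W/m²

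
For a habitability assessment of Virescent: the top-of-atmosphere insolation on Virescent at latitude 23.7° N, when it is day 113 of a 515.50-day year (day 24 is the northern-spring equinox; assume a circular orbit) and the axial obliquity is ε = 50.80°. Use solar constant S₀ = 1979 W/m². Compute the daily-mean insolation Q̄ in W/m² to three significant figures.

Q̄ ≈ 729 W/m²

Solar longitude: λ_s = 360° × (113 − 24)/515.50 = 62.153°.
sin δ = sin 50.80° × sin 62.153° = 0.68521, so δ = +43.252°.
cos H₀ = −tan(+23.7°) tan(+43.252°) = -0.4130, H₀ = 1.9965 rad.
Bracket: H₀ sin φ sin δ + cos φ cos δ sin H₀ = 1.9965×0.40195×0.68521 + 0.91566×0.72835×0.91075 = 0.549876 + 0.607398 = 1.157274.
Q̄ = (S₀/π) × [bracket] = (1979/π) × 1.157274 = 729.0 W/m².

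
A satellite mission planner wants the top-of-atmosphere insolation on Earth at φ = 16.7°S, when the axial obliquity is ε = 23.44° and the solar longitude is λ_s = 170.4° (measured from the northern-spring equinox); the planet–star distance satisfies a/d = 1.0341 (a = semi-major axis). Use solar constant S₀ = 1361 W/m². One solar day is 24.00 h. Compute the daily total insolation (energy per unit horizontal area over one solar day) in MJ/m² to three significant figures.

Solar declination: sin δ = sin ε · sin λ_s = sin 23.44° × sin 170.4° = 0.06634, so δ = +3.804°.
cos H₀ = −tan(-16.7°) tan(+3.804°) = 0.0199, H₀ = 1.5508 rad.
Bracket: H₀ sin φ sin δ + cos φ cos δ sin H₀ = 1.5508×-0.28736×0.06634 + 0.95782×0.99780×0.99980 = -0.029564 + 0.955522 = 0.925958.
Inverse-square distance factor (a/d)² = 1.0341² = 1.069363.
Q̄ = (S₀/π) × 1.069363 × [bracket] = (1361/π) × 1.069363 × 0.925958 = 428.97 W/m².
Daily total = Q̄ × 24.00 h × 3600 s/h = 428.97 × 24.00 × 3600 / 10⁶ = 37.06 MJ/m².

37.1 MJ/m²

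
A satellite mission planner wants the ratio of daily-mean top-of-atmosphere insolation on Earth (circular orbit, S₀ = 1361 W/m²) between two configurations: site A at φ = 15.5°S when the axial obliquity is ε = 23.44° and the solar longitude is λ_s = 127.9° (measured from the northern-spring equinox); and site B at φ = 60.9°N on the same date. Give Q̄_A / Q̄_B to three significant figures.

Q̄_A / Q̄_B ≈ 0.806

— Configuration A (φ=-15.5°):
Solar declination: sin δ = sin ε · sin λ_s = sin 23.44° × sin 127.9° = 0.31389, so δ = +18.294°.
cos H₀ = −tan(-15.5°) tan(+18.294°) = 0.0917, H₀ = 1.4790 rad.
Bracket: H₀ sin φ sin δ + cos φ cos δ sin H₀ = 1.4790×-0.26724×0.31389 + 0.96363×0.94946×0.99579 = -0.124064 + 0.911076 = 0.787012.
Q̄ = (S₀/π) × [bracket] = (1361/π) × 0.787012 = 340.95 W/m².
— Configuration B (φ=+60.9°):
cos H₀ = −tan(+60.9°) tan(+18.294°) = -0.5940, H₀ = 2.2068 rad.
Bracket: H₀ sin φ sin δ + cos φ cos δ sin H₀ = 2.2068×0.87377×0.31389 + 0.48634×0.94946×0.80449 = 0.605254 + 0.371482 = 0.976736.
Q̄ = (S₀/π) × [bracket] = (1361/π) × 0.976736 = 423.14 W/m².
Ratio Q̄_A / Q̄_B = 340.95 / 423.14 = 0.8058.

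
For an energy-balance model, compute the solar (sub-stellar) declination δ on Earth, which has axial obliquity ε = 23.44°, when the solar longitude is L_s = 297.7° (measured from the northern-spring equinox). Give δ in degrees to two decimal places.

sin δ = sin ε · sin L_s = sin 23.44° × sin 297.7° = -0.352199.
δ = arcsin(-0.352199) = -20.62°.

δ = -20.62°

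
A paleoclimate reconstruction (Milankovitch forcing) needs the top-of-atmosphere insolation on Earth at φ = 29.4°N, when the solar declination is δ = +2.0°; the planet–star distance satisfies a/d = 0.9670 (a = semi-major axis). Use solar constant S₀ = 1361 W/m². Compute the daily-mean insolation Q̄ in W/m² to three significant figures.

cos H₀ = −tan(+29.4°) tan(+2.000°) = -0.0197, H₀ = 1.5905 rad.
Bracket: H₀ sin φ sin δ + cos φ cos δ sin H₀ = 1.5905×0.49090×0.03490 + 0.87121×0.99939×0.99981 = 0.027249 + 0.870513 = 0.897762.
Inverse-square distance factor (a/d)² = 0.9670² = 0.935089.
Q̄ = (S₀/π) × 0.935089 × [bracket] = (1361/π) × 0.935089 × 0.897762 = 363.7 W/m².

Q̄ ≈ 364 W/m²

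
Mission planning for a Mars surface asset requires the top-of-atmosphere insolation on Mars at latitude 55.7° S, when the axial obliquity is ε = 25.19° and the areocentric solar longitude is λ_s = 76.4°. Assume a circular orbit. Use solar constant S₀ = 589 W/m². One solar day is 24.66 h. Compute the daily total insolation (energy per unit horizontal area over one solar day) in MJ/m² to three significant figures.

sin δ = sin 25.19° × sin 76.4° = 0.41369, so δ = +24.437°.
cos H₀ = −tan(-55.7°) tan(+24.437°) = 0.6661, H₀ = 0.8418 rad.
Bracket: H₀ sin φ sin δ + cos φ cos δ sin H₀ = 0.8418×-0.82610×0.41369 + 0.56353×0.91042×0.74585 = -0.287685 + 0.382658 = 0.094973.
Q̄ = (S₀/π) × [bracket] = (589/π) × 0.094973 = 17.806 W/m².
Daily total = Q̄ × 24.66 h × 3600 s/h = 17.806 × 24.66 × 3600 / 10⁶ = 1.581 MJ/m².

1.58 MJ/m²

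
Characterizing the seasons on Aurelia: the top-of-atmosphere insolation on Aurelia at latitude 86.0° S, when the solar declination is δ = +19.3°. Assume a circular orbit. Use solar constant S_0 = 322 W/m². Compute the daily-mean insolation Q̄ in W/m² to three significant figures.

cos h₀ = −tan(-86.0°) tan(+19.300°) = 5.0080 ≥ 1 ⇒ polar night, h₀ = 0 and Q̄ = 0.

Q̄ ≈ 0.00 W/m²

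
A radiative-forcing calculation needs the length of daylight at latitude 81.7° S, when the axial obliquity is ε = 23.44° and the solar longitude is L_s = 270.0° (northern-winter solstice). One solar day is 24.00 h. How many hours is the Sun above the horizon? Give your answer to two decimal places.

24.00 h

Solar declination: sin δ = sin ε · sin L_s = sin 23.44° × sin 270.0° = -0.39779, so δ = -23.440°.
Sunrise equation: cos h₀ = −tan ϕ · tan δ = -2.9720 ≤ −1, so the Sun never sets (polar day) and h₀ = π.
Daylight = 2h₀/(2π) × 24.00 h = (3.1416/π) × 24.00 = 24.00 h.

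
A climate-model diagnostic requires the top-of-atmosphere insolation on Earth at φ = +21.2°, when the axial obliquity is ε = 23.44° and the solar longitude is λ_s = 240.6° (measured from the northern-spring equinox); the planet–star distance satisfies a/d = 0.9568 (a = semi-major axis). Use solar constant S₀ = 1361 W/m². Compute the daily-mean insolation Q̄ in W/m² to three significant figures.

Solar declination: sin δ = sin ε · sin λ_s = sin 23.44° × sin 240.6° = -0.34656, so δ = -20.277°.
cos H₀ = −tan(+21.2°) tan(-20.277°) = 0.1433, H₀ = 1.4270 rad.
Bracket: H₀ sin φ sin δ + cos φ cos δ sin H₀ = 1.4270×0.36162×-0.34656 + 0.93232×0.93803×0.98968 = -0.178836 + 0.865519 = 0.686683.
Inverse-square distance factor (a/d)² = 0.9568² = 0.915466.
Q̄ = (S₀/π) × 0.915466 × [bracket] = (1361/π) × 0.915466 × 0.686683 = 272.3 W/m².

Q̄ ≈ 272 W/m²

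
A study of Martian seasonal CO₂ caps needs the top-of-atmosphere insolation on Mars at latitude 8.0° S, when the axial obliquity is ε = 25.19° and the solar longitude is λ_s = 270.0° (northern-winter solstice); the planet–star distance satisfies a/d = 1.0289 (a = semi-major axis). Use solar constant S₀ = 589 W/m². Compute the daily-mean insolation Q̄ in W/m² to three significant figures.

Solar declination: sin δ = sin ε · sin λ_s = sin 25.19° × sin 270.0° = -0.42562, so δ = -25.190°.
cos H₀ = −tan(-8.0°) tan(-25.190°) = -0.0661, H₀ = 1.6369 rad.
Bracket: H₀ sin φ sin δ + cos φ cos δ sin H₀ = 1.6369×-0.13917×-0.42562 + 0.99027×0.90490×0.99781 = 0.096959 + 0.894133 = 0.991092.
Inverse-square distance factor (a/d)² = 1.0289² = 1.058635.
Q̄ = (S₀/π) × 1.058635 × [bracket] = (589/π) × 1.058635 × 0.991092 = 196.7 W/m².

Q̄ ≈ 197 W/m²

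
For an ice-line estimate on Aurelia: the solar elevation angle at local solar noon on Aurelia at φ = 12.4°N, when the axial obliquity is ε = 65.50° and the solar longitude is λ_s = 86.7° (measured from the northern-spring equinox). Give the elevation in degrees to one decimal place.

37.1°

Solar declination: sin δ = sin ε · sin λ_s = sin 65.50° × sin 86.7° = 0.90845, so δ = +65.292°.
At local noon the hour angle is zero, so the zenith angle equals |φ − δ| = |+12.4° − (+65.292°)| = 52.892°.
Elevation = 90° − 52.892° = 37.1°.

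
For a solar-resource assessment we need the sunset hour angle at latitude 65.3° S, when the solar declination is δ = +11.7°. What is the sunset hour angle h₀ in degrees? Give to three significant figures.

cos h₀ = −tan ϕ · tan δ = −tan(-65.3°) × tan(+11.700°) = 0.4502, so h₀ = 1.1038 rad = 63.24°.

h₀ = 63.2°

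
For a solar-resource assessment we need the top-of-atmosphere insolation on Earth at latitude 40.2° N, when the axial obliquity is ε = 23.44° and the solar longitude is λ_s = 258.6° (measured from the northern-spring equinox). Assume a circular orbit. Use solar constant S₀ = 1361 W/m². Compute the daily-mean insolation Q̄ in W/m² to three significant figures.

Solar declination: sin δ = sin ε · sin λ_s = sin 23.44° × sin 258.6° = -0.38994, so δ = -22.951°.
cos H₀ = −tan(+40.2°) tan(-22.951°) = 0.3579, H₀ = 1.2048 rad.
Bracket: H₀ sin φ sin δ + cos φ cos δ sin H₀ = 1.2048×0.64546×-0.38994 + 0.76380×0.92084×0.93378 = -0.303237 + 0.656763 = 0.353526.
Q̄ = (S₀/π) × [bracket] = (1361/π) × 0.353526 = 153.2 W/m².

Q̄ ≈ 153 W/m²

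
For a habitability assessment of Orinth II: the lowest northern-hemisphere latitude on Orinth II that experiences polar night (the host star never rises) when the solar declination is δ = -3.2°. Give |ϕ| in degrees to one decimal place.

|ϕ| = 86.8°

Polar night requires cos h₀ = −tan ϕ tan δ ≥ 1, i.e. tan ϕ tan δ ≤ −1.
The boundary is |tan ϕ| · |tan δ| = 1, so |ϕ| = 90° − |δ| = 90° − 3.2° = 86.8° in the northern hemisphere.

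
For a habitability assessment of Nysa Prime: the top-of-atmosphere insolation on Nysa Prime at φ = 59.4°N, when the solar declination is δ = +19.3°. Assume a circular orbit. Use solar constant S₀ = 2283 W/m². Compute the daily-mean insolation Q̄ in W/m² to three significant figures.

cos H₀ = −tan(+59.4°) tan(+19.300°) = -0.5921, H₀ = 2.2045 rad.
Bracket: H₀ sin φ sin δ + cos φ cos δ sin H₀ = 2.2045×0.86074×0.33051 + 0.50904×0.94380×0.80583 = 0.627143 + 0.387146 = 1.014289.
Q̄ = (S₀/π) × [bracket] = (2283/π) × 1.014289 = 737.1 W/m².

Q̄ ≈ 737 W/m²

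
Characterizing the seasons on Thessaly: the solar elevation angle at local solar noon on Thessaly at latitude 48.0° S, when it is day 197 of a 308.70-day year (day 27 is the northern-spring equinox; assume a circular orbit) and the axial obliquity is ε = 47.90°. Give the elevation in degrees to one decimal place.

55.4°

Solar longitude: λ_s = 360° × (197 − 27)/308.70 = 198.251°.
sin δ = sin 47.90° × sin 198.251° = -0.23237, so δ = -13.437°.
At local noon the hour angle is zero, so the zenith angle equals |φ − δ| = |-48.0° − (-13.437°)| = 34.563°.
Elevation = 90° − 34.563° = 55.4°.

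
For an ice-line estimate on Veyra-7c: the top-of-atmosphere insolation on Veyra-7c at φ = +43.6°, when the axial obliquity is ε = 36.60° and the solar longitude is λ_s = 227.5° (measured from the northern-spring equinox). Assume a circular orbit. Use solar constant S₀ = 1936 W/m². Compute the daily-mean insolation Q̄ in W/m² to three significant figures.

Solar declination: sin δ = sin ε · sin λ_s = sin 36.60° × sin 227.5° = -0.43958, so δ = -26.077°.
cos H₀ = −tan(+43.6°) tan(-26.077°) = 0.4661, H₀ = 1.0860 rad.
Bracket: H₀ sin φ sin δ + cos φ cos δ sin H₀ = 1.0860×0.68962×-0.43958 + 0.72417×0.89820×0.88476 = -0.329213 + 0.575492 = 0.246279.
Q̄ = (S₀/π) × [bracket] = (1936/π) × 0.246279 = 151.8 W/m².

Q̄ ≈ 152 W/m²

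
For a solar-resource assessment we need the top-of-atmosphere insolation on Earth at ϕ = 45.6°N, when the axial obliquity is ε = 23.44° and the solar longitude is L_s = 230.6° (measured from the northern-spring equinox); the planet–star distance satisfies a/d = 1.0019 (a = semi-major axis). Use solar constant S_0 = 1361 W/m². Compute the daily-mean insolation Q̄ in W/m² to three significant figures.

Solar declination: sin δ = sin ε · sin L_s = sin 23.44° × sin 230.6° = -0.30738, so δ = -17.902°.
cos h₀ = −tan(+45.6°) tan(-17.902°) = 0.3299, h₀ = 1.2346 rad.
Bracket: h₀ sin ϕ sin δ + cos ϕ cos δ sin h₀ = 1.2346×0.71447×-0.30738 + 0.69966×0.95159×0.94403 = -0.271135 + 0.628525 = 0.357390.
Inverse-square distance factor (a/d)² = 1.0019² = 1.003804.
Q̄ = (S_0/π) × 1.003804 × [bracket] = (1361/π) × 1.003804 × 0.357390 = 155.4 W/m².

Q̄ ≈ 155 W/m²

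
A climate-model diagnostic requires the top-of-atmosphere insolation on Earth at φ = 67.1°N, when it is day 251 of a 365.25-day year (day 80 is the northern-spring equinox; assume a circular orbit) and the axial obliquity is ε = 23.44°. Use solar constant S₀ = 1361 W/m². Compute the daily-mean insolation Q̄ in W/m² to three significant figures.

Solar longitude: λ_s = 360° × (251 − 80)/365.25 = 168.542°.
sin δ = sin 23.44° × sin 168.542° = 0.07902, so δ = +4.532°.
cos H₀ = −tan(+67.1°) tan(+4.532°) = -0.1877, H₀ = 1.7596 rad.
Bracket: H₀ sin φ sin δ + cos φ cos δ sin H₀ = 1.7596×0.92119×0.07902 + 0.38912×0.99687×0.98224 = 0.128086 + 0.381013 = 0.509099.
Q̄ = (S₀/π) × [bracket] = (1361/π) × 0.509099 = 220.6 W/m².

Q̄ ≈ 221 W/m²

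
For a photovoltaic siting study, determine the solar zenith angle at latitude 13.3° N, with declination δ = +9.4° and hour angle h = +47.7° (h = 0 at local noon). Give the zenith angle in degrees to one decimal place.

θ_z = 46.9°

cos θ_z = sin φ sin δ + cos φ cos δ cos h = 0.037573 + 0.646167 = 0.683740.
θ_z = arccos(0.683740) = 46.9°.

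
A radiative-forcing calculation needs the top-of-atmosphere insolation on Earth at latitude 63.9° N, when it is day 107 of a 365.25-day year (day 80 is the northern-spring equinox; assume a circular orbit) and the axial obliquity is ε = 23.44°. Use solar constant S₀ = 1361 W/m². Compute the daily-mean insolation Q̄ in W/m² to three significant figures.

Solar longitude: λ_s = 360° × (107 − 80)/365.25 = 26.612°.
sin δ = sin 23.44° × sin 26.612° = 0.17819, so δ = +10.264°.
cos H₀ = −tan(+63.9°) tan(+10.264°) = -0.3696, H₀ = 1.9494 rad.
Bracket: H₀ sin φ sin δ + cos φ cos δ sin H₀ = 1.9494×0.89803×0.17819 + 0.43994×0.98400×0.92917 = 0.311943 + 0.402239 = 0.714182.
Q̄ = (S₀/π) × [bracket] = (1361/π) × 0.714182 = 309.4 W/m².

Q̄ ≈ 309 W/m²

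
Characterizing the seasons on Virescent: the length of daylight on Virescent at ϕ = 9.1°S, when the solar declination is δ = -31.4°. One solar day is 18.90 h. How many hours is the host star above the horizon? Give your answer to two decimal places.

cos h₀ = −tan ϕ · tan δ = −tan(-9.1°) × tan(-31.400°) = -0.0978, so h₀ = 1.6687 rad = 95.61°.
Daylight = 2h₀/(2π) × 18.90 h = (1.6687/π) × 18.90 = 10.04 h.

10.04 h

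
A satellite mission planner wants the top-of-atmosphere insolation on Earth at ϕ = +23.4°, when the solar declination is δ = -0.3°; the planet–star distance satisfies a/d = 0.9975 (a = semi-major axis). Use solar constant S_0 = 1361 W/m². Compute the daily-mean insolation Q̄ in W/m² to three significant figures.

cos h₀ = −tan(+23.4°) tan(-0.300°) = 0.0023, h₀ = 1.5685 rad.
Bracket: h₀ sin ϕ sin δ + cos ϕ cos δ sin h₀ = 1.5685×0.39715×-0.00524 + 0.91775×0.99999×1.00000 = -0.003264 + 0.917741 = 0.914477.
Inverse-square distance factor (a/d)² = 0.9975² = 0.995006.
Q̄ = (S_0/π) × 0.995006 × [bracket] = (1361/π) × 0.995006 × 0.914477 = 394.2 W/m².

Q̄ ≈ 394 W/m²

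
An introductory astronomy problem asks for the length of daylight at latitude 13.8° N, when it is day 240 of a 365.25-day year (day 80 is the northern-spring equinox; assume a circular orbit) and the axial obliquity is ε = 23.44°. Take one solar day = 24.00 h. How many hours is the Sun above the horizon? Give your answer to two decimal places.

Solar longitude: λ_s = 360° × (240 − 80)/365.25 = 157.700°.
sin δ = sin 23.44° × sin 157.700° = 0.15094, so δ = +8.682°.
cos H₀ = −tan φ · tan δ = −tan(+13.8°) × tan(+8.682°) = -0.0375, so H₀ = 1.6083 rad = 92.15°.
Daylight = 2H₀/(2π) × 24.00 h = (1.6083/π) × 24.00 = 12.29 h.

12.29 h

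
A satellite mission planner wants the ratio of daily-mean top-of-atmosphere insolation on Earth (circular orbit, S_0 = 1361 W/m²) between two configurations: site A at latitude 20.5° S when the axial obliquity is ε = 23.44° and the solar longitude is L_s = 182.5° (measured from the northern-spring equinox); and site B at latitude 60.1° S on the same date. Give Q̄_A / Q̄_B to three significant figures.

Q̄_A / Q̄_B ≈ 1.81

— Configuration A (ϕ=-20.5°):
Solar declination: sin δ = sin ε · sin L_s = sin 23.44° × sin 182.5° = -0.01735, so δ = -0.994°.
cos h₀ = −tan(-20.5°) tan(-0.994°) = -0.0065, h₀ = 1.5773 rad.
Bracket: h₀ sin ϕ sin δ + cos ϕ cos δ sin h₀ = 1.5773×-0.35021×-0.01735 + 0.93667×0.99985×0.99998 = 0.009584 + 0.936511 = 0.946095.
Q̄ = (S_0/π) × [bracket] = (1361/π) × 0.946095 = 409.87 W/m².
— Configuration B (ϕ=-60.1°):
cos h₀ = −tan(-60.1°) tan(-0.994°) = -0.0302, h₀ = 1.6010 rad.
Bracket: h₀ sin ϕ sin δ + cos ϕ cos δ sin h₀ = 1.6010×-0.86690×-0.01735 + 0.49849×0.99985×0.99954 = 0.024080 + 0.498186 = 0.522266.
Q̄ = (S_0/π) × [bracket] = (1361/π) × 0.522266 = 226.26 W/m².
Ratio Q̄_A / Q̄_B = 409.87 / 226.26 = 1.812.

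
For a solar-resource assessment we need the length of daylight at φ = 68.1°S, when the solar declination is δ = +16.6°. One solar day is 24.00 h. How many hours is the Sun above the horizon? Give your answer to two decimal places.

cos H₀ = −tan φ · tan δ = −tan(-68.1°) × tan(+16.600°) = 0.7416, so H₀ = 0.7354 rad = 42.13°.
Daylight = 2H₀/(2π) × 24.00 h = (0.7354/π) × 24.00 = 5.62 h.

5.62 h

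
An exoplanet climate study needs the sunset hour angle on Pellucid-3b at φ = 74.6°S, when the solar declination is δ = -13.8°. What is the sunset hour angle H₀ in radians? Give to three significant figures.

cos H₀ = −tan φ · tan δ = −tan(-74.6°) × tan(-13.800°) = -0.8917, so H₀ = 2.6720 rad = 153.09°.

H₀ = 2.67 rad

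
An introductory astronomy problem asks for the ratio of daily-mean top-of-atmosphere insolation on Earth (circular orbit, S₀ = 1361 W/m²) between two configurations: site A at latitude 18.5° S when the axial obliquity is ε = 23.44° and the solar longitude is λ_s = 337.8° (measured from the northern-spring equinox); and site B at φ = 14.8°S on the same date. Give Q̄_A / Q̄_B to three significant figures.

— Configuration A (φ=-18.5°):
Solar declination: sin δ = sin ε · sin λ_s = sin 23.44° × sin 337.8° = -0.15030, so δ = -8.644°.
cos H₀ = −tan(-18.5°) tan(-8.644°) = -0.0509, H₀ = 1.6217 rad.
Bracket: H₀ sin φ sin δ + cos φ cos δ sin H₀ = 1.6217×-0.31730×-0.15030 + 0.94832×0.98864×0.99871 = 0.077339 + 0.936338 = 1.013677.
Q̄ = (S₀/π) × [bracket] = (1361/π) × 1.013677 = 439.14 W/m².
— Configuration B (φ=-14.8°):
cos H₀ = −tan(-14.8°) tan(-8.644°) = -0.0402, H₀ = 1.6110 rad.
Bracket: H₀ sin φ sin δ + cos φ cos δ sin H₀ = 1.6110×-0.25545×-0.15030 + 0.96682×0.98864×0.99919 = 0.061853 + 0.955063 = 1.016916.
Q̄ = (S₀/π) × [bracket] = (1361/π) × 1.016916 = 440.55 W/m².
Ratio Q̄_A / Q̄_B = 439.14 / 440.55 = 0.9968.

Q̄_A / Q̄_B ≈ 0.997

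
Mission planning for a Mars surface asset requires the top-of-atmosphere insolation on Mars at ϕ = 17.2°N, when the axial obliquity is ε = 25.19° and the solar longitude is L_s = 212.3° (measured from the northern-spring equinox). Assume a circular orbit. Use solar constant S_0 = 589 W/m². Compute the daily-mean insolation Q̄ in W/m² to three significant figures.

Q̄ ≈ 155 W/m²

Solar declination: sin δ = sin ε · sin L_s = sin 25.19° × sin 212.3° = -0.22743, so δ = -13.146°.
cos h₀ = −tan(+17.2°) tan(-13.146°) = 0.0723, h₀ = 1.4984 rad.
Bracket: h₀ sin ϕ sin δ + cos ϕ cos δ sin h₀ = 1.4984×0.29571×-0.22743 + 0.95528×0.97379×0.99738 = -0.100772 + 0.927805 = 0.827033.
Q̄ = (S_0/π) × [bracket] = (589/π) × 0.827033 = 155.1 W/m².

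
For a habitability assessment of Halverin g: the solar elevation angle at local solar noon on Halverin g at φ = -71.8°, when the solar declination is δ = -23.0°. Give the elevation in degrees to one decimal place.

At local noon the hour angle is zero, so the zenith angle equals |φ − δ| = |-71.8° − (-23.000°)| = 48.800°.
Elevation = 90° − 48.800° = 41.2°.

41.2°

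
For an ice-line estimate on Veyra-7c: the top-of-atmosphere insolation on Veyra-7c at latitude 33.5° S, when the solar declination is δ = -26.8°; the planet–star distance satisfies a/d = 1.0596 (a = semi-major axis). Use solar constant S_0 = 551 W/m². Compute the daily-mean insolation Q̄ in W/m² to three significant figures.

Q̄ ≈ 232 W/m²

cos h₀ = −tan(-33.5°) tan(-26.800°) = -0.3343, h₀ = 1.9117 rad.
Bracket: h₀ sin ϕ sin δ + cos ϕ cos δ sin h₀ = 1.9117×-0.55194×-0.45088 + 0.83389×0.89259×0.94245 = 0.475743 + 0.701486 = 1.177229.
Inverse-square distance factor (a/d)² = 1.0596² = 1.122752.
Q̄ = (S_0/π) × 1.122752 × [bracket] = (551/π) × 1.122752 × 1.177229 = 231.8 W/m².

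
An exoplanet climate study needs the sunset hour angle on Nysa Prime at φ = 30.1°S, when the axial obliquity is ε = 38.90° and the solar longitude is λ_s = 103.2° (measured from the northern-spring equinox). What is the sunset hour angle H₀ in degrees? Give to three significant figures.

H₀ = 63.4°

Solar declination: sin δ = sin ε · sin λ_s = sin 38.90° × sin 103.2° = 0.61137, so δ = +37.689°.
cos H₀ = −tan φ · tan δ = −tan(-30.1°) × tan(+37.689°) = 0.4478, so H₀ = 1.1064 rad = 63.39°.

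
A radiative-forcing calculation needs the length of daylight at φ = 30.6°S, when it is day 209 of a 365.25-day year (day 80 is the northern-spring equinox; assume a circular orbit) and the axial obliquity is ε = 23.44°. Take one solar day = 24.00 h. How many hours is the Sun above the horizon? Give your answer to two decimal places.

Solar longitude: λ_s = 360° × (209 − 80)/365.25 = 127.146°.
sin δ = sin 23.44° × sin 127.146° = 0.31708, so δ = +18.486°.
cos H₀ = −tan φ · tan δ = −tan(-30.6°) × tan(+18.486°) = 0.1977, so H₀ = 1.3718 rad = 78.60°.
Daylight = 2H₀/(2π) × 24.00 h = (1.3718/π) × 24.00 = 10.48 h.

10.48 h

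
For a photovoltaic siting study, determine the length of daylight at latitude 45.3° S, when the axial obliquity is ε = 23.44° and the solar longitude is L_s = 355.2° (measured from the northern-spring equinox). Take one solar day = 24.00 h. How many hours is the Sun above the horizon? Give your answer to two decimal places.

Solar declination: sin δ = sin ε · sin L_s = sin 23.44° × sin 355.2° = -0.03329, so δ = -1.908°.
cos h₀ = −tan ϕ · tan δ = −tan(-45.3°) × tan(-1.908°) = -0.0337, so h₀ = 1.6045 rad = 91.93°.
Daylight = 2h₀/(2π) × 24.00 h = (1.6045/π) × 24.00 = 12.26 h.

12.26 h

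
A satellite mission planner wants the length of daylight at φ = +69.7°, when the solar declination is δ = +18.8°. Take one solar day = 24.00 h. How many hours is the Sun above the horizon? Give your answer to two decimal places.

20.93 h

cos H₀ = −tan φ · tan δ = −tan(+69.7°) × tan(+18.800°) = -0.9203, so H₀ = 2.7396 rad = 156.97°.
Daylight = 2H₀/(2π) × 24.00 h = (2.7396/π) × 24.00 = 20.93 h.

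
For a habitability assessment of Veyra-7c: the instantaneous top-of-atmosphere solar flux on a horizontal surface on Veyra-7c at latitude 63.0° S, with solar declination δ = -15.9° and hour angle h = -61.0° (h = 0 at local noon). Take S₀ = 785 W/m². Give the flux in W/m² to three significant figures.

cos θ_z = sin φ sin δ + cos φ cos δ cos h = 0.244099 + 0.211678 = 0.455777.
Flux = S₀ · cos θ_z = 785 × 0.455777 = 357.8 W/m².

358 W/m²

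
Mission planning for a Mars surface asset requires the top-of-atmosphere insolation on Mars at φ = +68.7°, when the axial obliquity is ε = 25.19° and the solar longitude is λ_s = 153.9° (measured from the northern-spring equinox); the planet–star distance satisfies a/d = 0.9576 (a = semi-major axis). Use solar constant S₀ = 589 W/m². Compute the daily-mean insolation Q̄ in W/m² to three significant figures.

Q̄ ≈ 116 W/m²

Solar declination: sin δ = sin ε · sin λ_s = sin 25.19° × sin 153.9° = 0.18725, so δ = +10.792°.
cos H₀ = −tan(+68.7°) tan(+10.792°) = -0.4889, H₀ = 2.0816 rad.
Bracket: H₀ sin φ sin δ + cos φ cos δ sin H₀ = 2.0816×0.93169×0.18725 + 0.36325×0.98231×0.87233 = 0.363154 + 0.311268 = 0.674422.
Inverse-square distance factor (a/d)² = 0.9576² = 0.916998.
Q̄ = (S₀/π) × 0.916998 × [bracket] = (589/π) × 0.916998 × 0.674422 = 115.9 W/m².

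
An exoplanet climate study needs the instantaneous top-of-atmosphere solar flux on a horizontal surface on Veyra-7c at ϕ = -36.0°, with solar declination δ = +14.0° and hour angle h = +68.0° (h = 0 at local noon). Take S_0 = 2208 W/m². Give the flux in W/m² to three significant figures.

335 W/m²

cos θ_z = sin ϕ sin δ + cos ϕ cos δ cos h = -0.142198 + 0.294061 = 0.151863.
Flux = S_0 · cos θ_z = 2208 × 0.151863 = 335.3 W/m².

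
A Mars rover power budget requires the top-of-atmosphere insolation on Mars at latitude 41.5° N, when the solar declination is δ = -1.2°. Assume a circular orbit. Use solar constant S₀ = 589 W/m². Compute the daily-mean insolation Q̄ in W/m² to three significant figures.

cos H₀ = −tan(+41.5°) tan(-1.200°) = 0.0185, H₀ = 1.5523 rad.
Bracket: H₀ sin φ sin δ + cos φ cos δ sin H₀ = 1.5523×0.66262×-0.02094 + 0.74896×0.99978×0.99983 = -0.021539 + 0.748668 = 0.727129.
Q̄ = (S₀/π) × [bracket] = (589/π) × 0.727129 = 136.3 W/m².

Q̄ ≈ 136 W/m²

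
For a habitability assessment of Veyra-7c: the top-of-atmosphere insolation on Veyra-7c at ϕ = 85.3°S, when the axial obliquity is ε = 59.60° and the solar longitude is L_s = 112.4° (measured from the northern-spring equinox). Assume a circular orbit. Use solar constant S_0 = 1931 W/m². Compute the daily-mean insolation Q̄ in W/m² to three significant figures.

Q̄ ≈ 0.00 W/m²

Solar declination: sin δ = sin ε · sin L_s = sin 59.60° × sin 112.4° = 0.79743, so δ = +52.886°.
cos h₀ = −tan(-85.3°) tan(+52.886°) = 16.0744 ≥ 1 ⇒ polar night, h₀ = 0 and Q̄ = 0.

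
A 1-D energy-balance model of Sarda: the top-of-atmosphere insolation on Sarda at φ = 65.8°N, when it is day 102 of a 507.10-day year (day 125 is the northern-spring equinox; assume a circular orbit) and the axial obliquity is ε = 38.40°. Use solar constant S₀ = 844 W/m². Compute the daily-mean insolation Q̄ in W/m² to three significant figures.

Solar longitude: λ_s = 360° × (102 − 125)/507.10 = -16.328°, i.e. -16.328° + 360° = 343.672°.
sin δ = sin 38.40° × sin 343.672° = -0.17463, so δ = -10.057°.
cos H₀ = −tan(+65.8°) tan(-10.057°) = 0.3946, H₀ = 1.1651 rad.
Bracket: H₀ sin φ sin δ + cos φ cos δ sin H₀ = 1.1651×0.91212×-0.17463 + 0.40992×0.98463×0.91884 = -0.185581 + 0.370862 = 0.185281.
Q̄ = (S₀/π) × [bracket] = (844/π) × 0.185281 = 49.78 W/m².

Q̄ ≈ 49.8 W/m²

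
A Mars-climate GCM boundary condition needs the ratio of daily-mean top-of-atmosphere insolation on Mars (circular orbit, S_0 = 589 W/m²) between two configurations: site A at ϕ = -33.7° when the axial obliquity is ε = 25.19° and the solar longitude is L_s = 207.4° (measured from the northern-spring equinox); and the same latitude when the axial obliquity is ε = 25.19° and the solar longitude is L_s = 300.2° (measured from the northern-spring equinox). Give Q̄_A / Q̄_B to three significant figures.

— Configuration A (ϕ=-33.7°):
Solar declination: sin δ = sin ε · sin L_s = sin 25.19° × sin 207.4° = -0.19587, so δ = -11.296°.
cos h₀ = −tan(-33.7°) tan(-11.296°) = -0.1332, h₀ = 1.7044 rad.
Bracket: h₀ sin ϕ sin δ + cos ϕ cos δ sin h₀ = 1.7044×-0.55484×-0.19587 + 0.83195×0.98063×0.99109 = 0.185228 + 0.808566 = 0.993794.
Q̄ = (S_0/π) × [bracket] = (589/π) × 0.993794 = 186.32 W/m².
— Configuration B (ϕ=-33.7°):
Solar declination: sin δ = sin ε · sin L_s = sin 25.19° × sin 300.2° = -0.36785, so δ = -21.583°.
cos h₀ = −tan(-33.7°) tan(-21.583°) = -0.2638, h₀ = 1.8378 rad.
Bracket: h₀ sin ϕ sin δ + cos ϕ cos δ sin h₀ = 1.8378×-0.55484×-0.36785 + 0.83195×0.92988×0.96457 = 0.375091 + 0.746205 = 1.121296.
Q̄ = (S_0/π) × [bracket] = (589/π) × 1.121296 = 210.23 W/m².
Ratio Q̄_A / Q̄_B = 186.32 / 210.23 = 0.8863.

Q̄_A / Q̄_B ≈ 0.886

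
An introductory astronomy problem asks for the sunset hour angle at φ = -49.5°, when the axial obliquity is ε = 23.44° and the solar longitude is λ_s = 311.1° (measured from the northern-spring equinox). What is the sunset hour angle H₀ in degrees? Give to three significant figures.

Solar declination: sin δ = sin ε · sin λ_s = sin 23.44° × sin 311.1° = -0.29976, so δ = -17.443°.
cos H₀ = −tan φ · tan δ = −tan(-49.5°) × tan(-17.443°) = -0.3679, so H₀ = 1.9475 rad = 111.59°.

H₀ = 112°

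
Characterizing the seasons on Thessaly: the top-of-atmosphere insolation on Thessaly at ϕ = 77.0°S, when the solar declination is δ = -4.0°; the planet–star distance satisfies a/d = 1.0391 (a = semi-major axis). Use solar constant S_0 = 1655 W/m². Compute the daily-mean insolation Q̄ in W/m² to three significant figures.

cos h₀ = −tan(-77.0°) tan(-4.000°) = -0.3029, h₀ = 1.8785 rad.
Bracket: h₀ sin ϕ sin δ + cos ϕ cos δ sin h₀ = 1.8785×-0.97437×-0.06976 + 0.22495×0.99756×0.95303 = 0.127685 + 0.213861 = 0.341546.
Inverse-square distance factor (a/d)² = 1.0391² = 1.079729.
Q̄ = (S_0/π) × 1.079729 × [bracket] = (1655/π) × 1.079729 × 0.341546 = 194.3 W/m².

Q̄ ≈ 194 W/m²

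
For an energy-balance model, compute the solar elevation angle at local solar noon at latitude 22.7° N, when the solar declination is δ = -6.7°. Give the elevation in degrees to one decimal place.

At local noon the hour angle is zero, so the zenith angle equals |φ − δ| = |+22.7° − (-6.700°)| = 29.400°.
Elevation = 90° − 29.400° = 60.6°.

60.6°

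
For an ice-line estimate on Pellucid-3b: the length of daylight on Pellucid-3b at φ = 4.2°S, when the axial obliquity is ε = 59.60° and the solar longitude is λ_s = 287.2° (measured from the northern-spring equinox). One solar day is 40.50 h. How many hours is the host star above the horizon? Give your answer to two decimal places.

Solar declination: sin δ = sin ε · sin λ_s = sin 59.60° × sin 287.2° = -0.82394, so δ = -55.481°.
cos H₀ = −tan φ · tan δ = −tan(-4.2°) × tan(-55.481°) = -0.1068, so H₀ = 1.6778 rad = 96.13°.
Daylight = 2H₀/(2π) × 40.50 h = (1.6778/π) × 40.50 = 21.63 h.

21.63 h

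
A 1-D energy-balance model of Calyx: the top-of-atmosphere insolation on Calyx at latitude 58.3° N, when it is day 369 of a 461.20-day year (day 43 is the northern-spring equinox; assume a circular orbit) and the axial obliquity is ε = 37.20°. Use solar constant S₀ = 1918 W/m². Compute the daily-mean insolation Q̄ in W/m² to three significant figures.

Q̄ ≈ 0.00 W/m²

Solar longitude: λ_s = 360° × (369 − 43)/461.20 = 254.467°.
sin δ = sin 37.20° × sin 254.467° = -0.58252, so δ = -35.628°.
cos H₀ = −tan(+58.3°) tan(-35.628°) = 1.1604 ≥ 1 ⇒ polar night, H₀ = 0 and Q̄ = 0.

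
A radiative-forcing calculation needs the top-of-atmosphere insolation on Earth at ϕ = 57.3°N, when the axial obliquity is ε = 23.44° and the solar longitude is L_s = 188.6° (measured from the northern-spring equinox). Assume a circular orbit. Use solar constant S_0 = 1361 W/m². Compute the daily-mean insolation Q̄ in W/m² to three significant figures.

Solar declination: sin δ = sin ε · sin L_s = sin 23.44° × sin 188.6° = -0.05948, so δ = -3.410°.
cos h₀ = −tan(+57.3°) tan(-3.410°) = 0.0928, h₀ = 1.4778 rad.
Bracket: h₀ sin ϕ sin δ + cos ϕ cos δ sin h₀ = 1.4778×0.84151×-0.05948 + 0.54024×0.99823×0.99568 = -0.073968 + 0.536954 = 0.462986.
Q̄ = (S_0/π) × [bracket] = (1361/π) × 0.462986 = 200.6 W/m².

Q̄ ≈ 201 W/m²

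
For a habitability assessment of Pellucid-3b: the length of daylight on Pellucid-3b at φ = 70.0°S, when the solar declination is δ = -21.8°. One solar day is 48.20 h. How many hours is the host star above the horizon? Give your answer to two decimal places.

48.20 h

Sunrise equation: cos H₀ = −tan φ · tan δ = -1.0989 ≤ −1, so the host star never sets (polar day) and H₀ = π.
Daylight = 2H₀/(2π) × 48.20 h = (3.1416/π) × 48.20 = 48.20 h.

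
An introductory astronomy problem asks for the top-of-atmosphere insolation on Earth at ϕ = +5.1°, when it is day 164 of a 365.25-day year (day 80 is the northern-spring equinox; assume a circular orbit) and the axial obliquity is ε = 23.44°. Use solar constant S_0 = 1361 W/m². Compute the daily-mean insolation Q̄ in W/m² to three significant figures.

Solar longitude: L_s = 360° × (164 − 80)/365.25 = 82.793°.
sin δ = sin 23.44° × sin 82.793° = 0.39465, so δ = +23.244°.
cos h₀ = −tan(+5.1°) tan(+23.244°) = -0.0383, h₀ = 1.6091 rad.
Bracket: h₀ sin ϕ sin δ + cos ϕ cos δ sin h₀ = 1.6091×0.08889×0.39465 + 0.99604×0.91883×0.99927 = 0.056448 + 0.914523 = 0.970971.
Q̄ = (S_0/π) × [bracket] = (1361/π) × 0.970971 = 420.6 W/m².

Q̄ ≈ 421 W/m²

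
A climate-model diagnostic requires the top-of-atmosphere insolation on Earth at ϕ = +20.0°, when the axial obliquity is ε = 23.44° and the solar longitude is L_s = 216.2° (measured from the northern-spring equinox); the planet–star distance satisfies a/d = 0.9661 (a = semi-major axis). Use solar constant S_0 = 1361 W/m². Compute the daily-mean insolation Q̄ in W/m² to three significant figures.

Solar declination: sin δ = sin ε · sin L_s = sin 23.44° × sin 216.2° = -0.23494, so δ = -13.588°.
cos h₀ = −tan(+20.0°) tan(-13.588°) = 0.0880, h₀ = 1.4827 rad.
Bracket: h₀ sin ϕ sin δ + cos ϕ cos δ sin h₀ = 1.4827×0.34202×-0.23494 + 0.93969×0.97201×0.99612 = -0.119141 + 0.909844 = 0.790703.
Inverse-square distance factor (a/d)² = 0.9661² = 0.933349.
Q̄ = (S_0/π) × 0.933349 × [bracket] = (1361/π) × 0.933349 × 0.790703 = 319.7 W/m².

Q̄ ≈ 320 W/m²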